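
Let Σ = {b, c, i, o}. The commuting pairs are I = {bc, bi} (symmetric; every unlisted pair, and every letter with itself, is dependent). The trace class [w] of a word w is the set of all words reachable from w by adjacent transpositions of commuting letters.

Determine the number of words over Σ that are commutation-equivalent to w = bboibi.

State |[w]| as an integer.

3

drop 0:b onto floor
drop 1:b onto {0:b}
drop 2:o onto {1:b}
drop 3:i onto {2:o}
drop 4:b onto {2:o}
drop 5:i onto {3:i}
ground layer = {0:b}
drop-orders for the pieces not yet dropped (sum over which currently-grounded one goes next):
  1 to go: {4} 1  {5} 1
  2 to go: {3,5} 1  {4,5} 2
  3 to go: {3,4,5} 3
  4 to go: {2,3,4,5} 3
  if 0:b drops first: 3 orders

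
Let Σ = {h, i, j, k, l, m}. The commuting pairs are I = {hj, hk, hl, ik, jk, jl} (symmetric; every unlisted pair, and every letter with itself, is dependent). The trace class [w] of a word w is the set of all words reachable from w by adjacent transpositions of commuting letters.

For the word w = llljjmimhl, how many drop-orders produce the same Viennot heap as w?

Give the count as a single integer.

20

#0=l has no predecessor
#1=l depends on [0:l]
#2=l depends on [1:l]
#3=j has no predecessor
#4=j depends on [3:j]
#5=m depends on [2:l, 4:j]
#6=i depends on [5:m]
#7=m depends on [6:i]
#8=h depends on [7:m]
#9=l depends on [7:m]
sources: [0:l, 3:j]
N(rest) = Σ N(rest − s) over sources s of rest; N(one piece) = 1:
  size 1 → [8]=1  [9]=1
  size 2 → [8,9]=2
  size 3 → [7,8,9]=2
  size 4 → [6,7,8,9]=2
  size 5 → [5,6,7,8,9]=2
  size 6 → [2,5,6,7,8,9]=2  [4,5,6,7,8,9]=2
  size 7 → [1,2,5,6,7,8,9]=2  [2,4,5,6,7,8,9]=4  [3,4,5,6,7,8,9]=2
  size 8 → [0,1,2,5,6,7,8,9]=2  [1,2,4,5,6,7,8,9]=6  [2,3,4,5,6,7,8,9]=6
  first=0(l) contributes 12
  first=3(j) contributes 8
|[w]| = 20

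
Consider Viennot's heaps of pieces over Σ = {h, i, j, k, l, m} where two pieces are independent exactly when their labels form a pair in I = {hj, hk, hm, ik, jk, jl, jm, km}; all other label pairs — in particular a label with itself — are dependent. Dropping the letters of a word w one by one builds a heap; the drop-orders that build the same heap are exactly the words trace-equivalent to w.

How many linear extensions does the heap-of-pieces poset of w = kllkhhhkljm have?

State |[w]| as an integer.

110

drop 0:k onto floor
drop 1:l onto {0:k}
drop 2:l onto {1:l}
drop 3:k onto {2:l}
drop 4:h onto {2:l}
drop 5:h onto {4:h}
drop 6:h onto {5:h}
drop 7:k onto {3:k}
drop 8:l onto {6:h, 7:k}
drop 9:j onto floor
drop 10:m onto {8:l}
ground layer = {0:k, 9:j}
drop-orders for the pieces not yet dropped (sum over which currently-grounded one goes next):
  1 to go: {9} 1  {10} 1
  2 to go: {8,10} 1  {9,10} 2
  3 to go: {6,8,10} 1  {7,8,10} 1  {8,9,10} 3
  4 to go: {3,7,8,10} 1  {5,6,8,10} 1  {6,7,8,10} 2  {6,8,9,10} 4  {7,8,9,10} 4
  5 to go: {3,6,7,8,10} 3  {3,7,8,9,10} 5  {4,5,6,8,10} 1  {5,6,7,8,10} 3  {5,6,8,9,10} 5  {6,7,8,9,10} 10
  6 to go: {3,5,6,7,8,10} 6  {3,6,7,8,9,10} 18  {4,5,6,7,8,10} 4  {4,5,6,8,9,10} 6  {5,6,7,8,9,10} 18
  7 to go: {3,4,5,6,7,8,10} 10  {3,5,6,7,8,9,10} 42  {4,5,6,7,8,9,10} 28
  8 to go: {2,3,4,5,6,7,8,10} 10  {3,4,5,6,7,8,9,10} 80
  9 to go: {1,2,3,4,5,6,7,8,10} 10  {2,3,4,5,6,7,8,9,10} 90
  if 0:k drops first: 100 orders
  if 9:j drops first: 10 orders
heap linearizations: 110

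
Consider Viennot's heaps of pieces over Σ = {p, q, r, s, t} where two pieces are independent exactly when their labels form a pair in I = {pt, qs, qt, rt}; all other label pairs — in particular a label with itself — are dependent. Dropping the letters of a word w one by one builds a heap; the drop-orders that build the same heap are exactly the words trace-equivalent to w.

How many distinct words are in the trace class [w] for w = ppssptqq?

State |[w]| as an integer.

4

0(p) covers ∅
1(p) covers 0:p
2(s) covers 1:p
3(s) covers 2:s
4(p) covers 3:s
5(t) covers 3:s
6(q) covers 4:p
7(q) covers 6:q
floor of heap: 0:p
completions by unplaced set U, small U first (add the entries for U minus each lowest piece of U):
  |U|=1: {5}:1  {7}:1
  |U|=2: {5,7}:2  {6,7}:1
  |U|=3: {4,6,7}:1  {5,6,7}:3
  |U|=4: {4,5,6,7}:4
  |U|=5: {3,4,5,6,7}:4
  |U|=6: {2,3,4,5,6,7}:4
  start at 0(p): 4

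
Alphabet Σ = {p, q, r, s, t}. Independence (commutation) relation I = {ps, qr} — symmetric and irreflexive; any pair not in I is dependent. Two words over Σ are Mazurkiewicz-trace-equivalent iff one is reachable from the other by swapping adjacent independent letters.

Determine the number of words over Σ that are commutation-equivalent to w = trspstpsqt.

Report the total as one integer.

0(t) covers ∅
1(r) covers 0:t
2(s) covers 1:r
3(p) covers 1:r
4(s) covers 2:s
5(t) covers 3:p, 4:s
6(p) covers 5:t
7(s) covers 5:t
8(q) covers 6:p, 7:s
9(t) covers 8:q
floor of heap: 0:t
completions by unplaced set U, small U first (add the entries for U minus each lowest piece of U):
  |U|=1: {9}:1
  |U|=2: {8,9}:1
  |U|=3: {6,8,9}:1  {7,8,9}:1
  |U|=4: {6,7,8,9}:2
  |U|=5: {5,6,7,8,9}:2
  |U|=6: {3,5,6,7,8,9}:2  {4,5,6,7,8,9}:2
  |U|=7: {2,4,5,6,7,8,9}:2  {3,4,5,6,7,8,9}:4
  |U|=8: {2,3,4,5,6,7,8,9}:6
  start at 0(t): 6

6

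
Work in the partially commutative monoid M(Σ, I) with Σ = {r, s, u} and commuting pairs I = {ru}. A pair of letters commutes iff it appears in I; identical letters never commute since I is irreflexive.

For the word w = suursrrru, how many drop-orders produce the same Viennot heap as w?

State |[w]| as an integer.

drop 0:s onto floor
drop 1:u onto {0:s}
drop 2:u onto {1:u}
drop 3:r onto {0:s}
drop 4:s onto {2:u, 3:r}
drop 5:r onto {4:s}
drop 6:r onto {5:r}
drop 7:r onto {6:r}
drop 8:u onto {4:s}
ground layer = {0:s}
drop-orders for the pieces not yet dropped (sum over which currently-grounded one goes next):
  1 to go: {7} 1  {8} 1
  2 to go: {6,7} 1  {7,8} 2
  3 to go: {5,6,7} 1  {6,7,8} 3
  4 to go: {5,6,7,8} 4
  5 to go: {4,5,6,7,8} 4
  6 to go: {2,4,5,6,7,8} 4  {3,4,5,6,7,8} 4
  7 to go: {1,2,4,5,6,7,8} 4  {2,3,4,5,6,7,8} 8
  if 0:s drops first: 12 orders

12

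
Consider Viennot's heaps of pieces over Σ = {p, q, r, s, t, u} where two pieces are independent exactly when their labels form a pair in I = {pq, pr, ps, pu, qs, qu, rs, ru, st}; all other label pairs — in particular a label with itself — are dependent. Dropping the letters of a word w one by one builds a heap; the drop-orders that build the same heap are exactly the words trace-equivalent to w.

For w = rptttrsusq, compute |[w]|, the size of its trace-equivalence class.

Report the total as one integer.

0(r) covers ∅
1(p) covers ∅
2(t) covers 0:r, 1:p
3(t) covers 2:t
4(t) covers 3:t
5(r) covers 4:t
6(s) covers ∅
7(u) covers 4:t, 6:s
8(s) covers 7:u
9(q) covers 5:r
floor of heap: 0:r, 1:p, 6:s
completions by unplaced set U, small U first (add the entries for U minus each lowest piece of U):
  |U|=1: {8}:1  {9}:1
  |U|=2: {5,9}:1  {7,8}:1  {8,9}:2
  |U|=3: {5,8,9}:3  {6,7,8}:1  {7,8,9}:3
  |U|=4: {5,7,8,9}:6  {6,7,8,9}:4
  |U|=5: {4,5,7,8,9}:6  {5,6,7,8,9}:10
  |U|=6: {3,4,5,7,8,9}:6  {4,5,6,7,8,9}:16
  |U|=7: {2,3,4,5,7,8,9}:6  {3,4,5,6,7,8,9}:22
  |U|=8: {0,2,3,4,5,7,8,9}:6  {1,2,3,4,5,7,8,9}:6  {2,3,4,5,6,7,8,9}:28
  start at 0(r): 34
  start at 1(p): 34
  start at 6(s): 12
sum over floor = 80

80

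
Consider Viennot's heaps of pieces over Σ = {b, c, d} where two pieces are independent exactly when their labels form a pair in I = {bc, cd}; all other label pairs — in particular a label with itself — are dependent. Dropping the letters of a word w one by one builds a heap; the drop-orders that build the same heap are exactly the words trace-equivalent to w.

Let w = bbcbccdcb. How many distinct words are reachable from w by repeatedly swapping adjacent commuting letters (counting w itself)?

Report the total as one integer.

drop 0:b onto floor
drop 1:b onto {0:b}
drop 2:c onto floor
drop 3:b onto {1:b}
drop 4:c onto {2:c}
drop 5:c onto {4:c}
drop 6:d onto {3:b}
drop 7:c onto {5:c}
drop 8:b onto {6:d}
ground layer = {0:b, 2:c}
drop-orders for the pieces not yet dropped (sum over which currently-grounded one goes next):
  1 to go: {7} 1  {8} 1
  2 to go: {5,7} 1  {6,8} 1  {7,8} 2
  3 to go: {3,6,8} 1  {4,5,7} 1  {5,7,8} 3  {6,7,8} 3
  4 to go: {1,3,6,8} 1  {2,4,5,7} 1  {3,6,7,8} 4  {4,5,7,8} 4  {5,6,7,8} 6
  5 to go: {0,1,3,6,8} 1  {1,3,6,7,8} 5  {2,4,5,7,8} 5  {3,5,6,7,8} 10  {4,5,6,7,8} 10
  6 to go: {0,1,3,6,7,8} 6  {1,3,5,6,7,8} 15  {2,4,5,6,7,8} 15  {3,4,5,6,7,8} 20
  7 to go: {0,1,3,5,6,7,8} 21  {1,3,4,5,6,7,8} 35  {2,3,4,5,6,7,8} 35
  if 0:b drops first: 70 orders
  if 2:c drops first: 56 orders
heap linearizations: 126

126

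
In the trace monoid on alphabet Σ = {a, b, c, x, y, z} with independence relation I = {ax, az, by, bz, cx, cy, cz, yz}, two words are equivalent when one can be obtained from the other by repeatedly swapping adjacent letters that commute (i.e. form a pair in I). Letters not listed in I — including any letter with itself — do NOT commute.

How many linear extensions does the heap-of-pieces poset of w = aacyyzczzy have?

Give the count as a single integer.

1200

#0=a has no predecessor
#1=a depends on [0:a]
#2=c depends on [1:a]
#3=y depends on [1:a]
#4=y depends on [3:y]
#5=z has no predecessor
#6=c depends on [2:c]
#7=z depends on [5:z]
#8=z depends on [7:z]
#9=y depends on [4:y]
sources: [0:a, 5:z]
N(rest) = Σ N(rest − s) over sources s of rest; N(one piece) = 1:
  size 1 → [6]=1  [8]=1  [9]=1
  size 2 → [2,6]=1  [4,9]=1  [6,8]=2  [6,9]=2  [7,8]=1  [8,9]=2
  size 3 → [2,6,8]=3  [2,6,9]=3  [3,4,9]=1  [4,6,9]=3  [4,8,9]=3  [5,7,8]=1  [6,7,8]=3  [6,8,9]=6  [7,8,9]=3
  size 4 → [2,4,6,9]=6  [2,6,7,8]=6  [2,6,8,9]=12  [3,4,6,9]=4  [3,4,8,9]=4  [4,6,8,9]=12  [4,7,8,9]=6  [5,6,7,8]=4  [5,7,8,9]=4  [6,7,8,9]=12
  size 5 → [2,3,4,6,9]=10  [2,4,6,8,9]=30  [2,5,6,7,8]=10  [2,6,7,8,9]=30  [3,4,6,8,9]=20  [3,4,7,8,9]=10  [4,5,7,8,9]=10  [4,6,7,8,9]=30  [5,6,7,8,9]=20
  size 6 → [1,2,3,4,6,9]=10  [2,3,4,6,8,9]=60  [2,4,6,7,8,9]=90  [2,5,6,7,8,9]=60  [3,4,5,7,8,9]=20  [3,4,6,7,8,9]=60  [4,5,6,7,8,9]=60
  size 7 → [0,1,2,3,4,6,9]=10  [1,2,3,4,6,8,9]=70  [2,3,4,6,7,8,9]=210  [2,4,5,6,7,8,9]=210  [3,4,5,6,7,8,9]=140
  size 8 → [0,1,2,3,4,6,8,9]=80  [1,2,3,4,6,7,8,9]=280  [2,3,4,5,6,7,8,9]=560
  first=0(a) contributes 840
  first=5(z) contributes 360
|[w]| = 1200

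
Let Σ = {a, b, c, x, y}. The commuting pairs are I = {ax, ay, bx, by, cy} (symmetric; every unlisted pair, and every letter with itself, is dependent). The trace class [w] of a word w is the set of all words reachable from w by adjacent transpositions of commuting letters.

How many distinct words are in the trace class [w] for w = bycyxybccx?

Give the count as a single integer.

0(b) covers ∅
1(y) covers ∅
2(c) covers 0:b
3(y) covers 1:y
4(x) covers 2:c, 3:y
5(y) covers 4:x
6(b) covers 2:c
7(c) covers 4:x, 6:b
8(c) covers 7:c
9(x) covers 5:y, 8:c
floor of heap: 0:b, 1:y
completions by unplaced set U, small U first (add the entries for U minus each lowest piece of U):
  |U|=1: {9}:1
  |U|=2: {5,9}:1  {8,9}:1
  |U|=3: {5,8,9}:2  {7,8,9}:1
  |U|=4: {5,7,8,9}:3  {6,7,8,9}:1
  |U|=5: {4,5,7,8,9}:3  {5,6,7,8,9}:4
  |U|=6: {3,4,5,7,8,9}:3  {4,5,6,7,8,9}:7
  |U|=7: {1,3,4,5,7,8,9}:3  {2,4,5,6,7,8,9}:7  {3,4,5,6,7,8,9}:10
  |U|=8: {0,2,4,5,6,7,8,9}:7  {1,3,4,5,6,7,8,9}:13  {2,3,4,5,6,7,8,9}:17
  start at 0(b): 30
  start at 1(y): 24
sum over floor = 54

54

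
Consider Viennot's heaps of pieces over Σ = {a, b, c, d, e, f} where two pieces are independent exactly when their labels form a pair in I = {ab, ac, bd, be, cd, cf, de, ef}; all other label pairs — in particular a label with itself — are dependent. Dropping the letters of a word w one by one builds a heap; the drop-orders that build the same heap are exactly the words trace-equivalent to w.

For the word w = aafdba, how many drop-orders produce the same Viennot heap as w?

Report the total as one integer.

piece 0:a — minimal
piece 1:a rests on {0:a}
piece 2:f rests on {1:a}
piece 3:d rests on {2:f}
piece 4:b rests on {2:f}
piece 5:a rests on {3:d}
minimal pieces: {0:a}
ways to finish when only these pieces remain (= sum over removing one remaining piece with nothing left below it):
  1 left: {4}→1  {5}→1
  2 left: {3,5}→1  {4,5}→2
  3 left: {3,4,5}→3
  4 left: {2,3,4,5}→3
  placing 0:a first → 3 extensions

3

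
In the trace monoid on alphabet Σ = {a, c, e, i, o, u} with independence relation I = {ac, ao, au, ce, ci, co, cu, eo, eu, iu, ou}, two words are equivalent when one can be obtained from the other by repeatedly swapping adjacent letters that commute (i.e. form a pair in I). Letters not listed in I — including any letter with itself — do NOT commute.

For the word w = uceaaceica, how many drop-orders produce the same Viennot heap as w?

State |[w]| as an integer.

840

piece 0:u — minimal
piece 1:c — minimal
piece 2:e — minimal
piece 3:a rests on {2:e}
piece 4:a rests on {3:a}
piece 5:c rests on {1:c}
piece 6:e rests on {4:a}
piece 7:i rests on {6:e}
piece 8:c rests on {5:c}
piece 9:a rests on {7:i}
minimal pieces: {0:u, 1:c, 2:e}
ways to finish when only these pieces remain (= sum over removing one remaining piece with nothing left below it):
  1 left: {0}→1  {8}→1  {9}→1
  2 left: {0,8}→2  {0,9}→2  {5,8}→1  {7,9}→1  {8,9}→2
  3 left: {0,5,8}→3  {0,7,9}→3  {0,8,9}→6  {1,5,8}→1  {5,8,9}→3  {6,7,9}→1  {7,8,9}→3
  4 left: {0,1,5,8}→4  {0,5,8,9}→12  {0,6,7,9}→4  {0,7,8,9}→12  {1,5,8,9}→4  {4,6,7,9}→1  {5,7,8,9}→6  {6,7,8,9}→4
  5 left: {0,1,5,8,9}→20  {0,4,6,7,9}→5  {0,5,7,8,9}→30  {0,6,7,8,9}→20  {1,5,7,8,9}→10  {3,4,6,7,9}→1  {4,6,7,8,9}→5  {5,6,7,8,9}→10
  6 left: {0,1,5,7,8,9}→60  {0,3,4,6,7,9}→6  {0,4,6,7,8,9}→30  {0,5,6,7,8,9}→60  {1,5,6,7,8,9}→20  {2,3,4,6,7,9}→1  {3,4,6,7,8,9}→6  {4,5,6,7,8,9}→15
  7 left: {0,1,5,6,7,8,9}→140  {0,2,3,4,6,7,9}→7  {0,3,4,6,7,8,9}→42  {0,4,5,6,7,8,9}→105  {1,4,5,6,7,8,9}→35  {2,3,4,6,7,8,9}→7  {3,4,5,6,7,8,9}→21
  8 left: {0,1,4,5,6,7,8,9}→280  {0,2,3,4,6,7,8,9}→56  {0,3,4,5,6,7,8,9}→168  {1,3,4,5,6,7,8,9}→56  {2,3,4,5,6,7,8,9}→28
  placing 0:u first → 84 extensions
  placing 1:c first → 252 extensions
  placing 2:e first → 504 extensions
total linear extensions = 840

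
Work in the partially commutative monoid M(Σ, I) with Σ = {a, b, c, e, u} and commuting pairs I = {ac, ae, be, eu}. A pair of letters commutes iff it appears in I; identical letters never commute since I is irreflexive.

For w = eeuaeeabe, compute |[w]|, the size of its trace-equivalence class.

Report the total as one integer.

piece 0:e — minimal
piece 1:e rests on {0:e}
piece 2:u — minimal
piece 3:a rests on {2:u}
piece 4:e rests on {1:e}
piece 5:e rests on {4:e}
piece 6:a rests on {3:a}
piece 7:b rests on {6:a}
piece 8:e rests on {5:e}
minimal pieces: {0:e, 2:u}
ways to finish when only these pieces remain (= sum over removing one remaining piece with nothing left below it):
  1 left: {7}→1  {8}→1
  2 left: {5,8}→1  {6,7}→1  {7,8}→2
  3 left: {3,6,7}→1  {4,5,8}→1  {5,7,8}→3  {6,7,8}→3
  4 left: {1,4,5,8}→1  {2,3,6,7}→1  {3,6,7,8}→4  {4,5,7,8}→4  {5,6,7,8}→6
  5 left: {0,1,4,5,8}→1  {1,4,5,7,8}→5  {2,3,6,7,8}→5  {3,5,6,7,8}→10  {4,5,6,7,8}→10
  6 left: {0,1,4,5,7,8}→6  {1,4,5,6,7,8}→15  {2,3,5,6,7,8}→15  {3,4,5,6,7,8}→20
  7 left: {0,1,4,5,6,7,8}→21  {1,3,4,5,6,7,8}→35  {2,3,4,5,6,7,8}→35
  placing 0:e first → 70 extensions
  placing 2:u first → 56 extensions
total linear extensions = 126

126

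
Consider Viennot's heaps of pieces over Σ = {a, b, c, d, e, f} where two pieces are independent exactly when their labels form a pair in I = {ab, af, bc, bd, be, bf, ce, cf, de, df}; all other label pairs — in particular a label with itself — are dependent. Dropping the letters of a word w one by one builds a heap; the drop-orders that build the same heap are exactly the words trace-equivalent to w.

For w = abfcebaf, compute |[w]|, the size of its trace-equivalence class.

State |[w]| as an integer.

piece 0:a — minimal
piece 1:b — minimal
piece 2:f — minimal
piece 3:c rests on {0:a}
piece 4:e rests on {0:a, 2:f}
piece 5:b rests on {1:b}
piece 6:a rests on {3:c, 4:e}
piece 7:f rests on {4:e}
minimal pieces: {0:a, 1:b, 2:f}
ways to finish when only these pieces remain (= sum over removing one remaining piece with nothing left below it):
  1 left: {5}→1  {6}→1  {7}→1
  2 left: {1,5}→1  {3,6}→1  {5,6}→2  {5,7}→2  {6,7}→2
  3 left: {1,5,6}→3  {1,5,7}→3  {3,5,6}→3  {3,6,7}→3  {4,6,7}→2  {5,6,7}→6
  4 left: {1,3,5,6}→6  {1,5,6,7}→12  {2,4,6,7}→2  {3,4,6,7}→5  {3,5,6,7}→12  {4,5,6,7}→8
  5 left: {0,3,4,6,7}→5  {1,3,5,6,7}→30  {1,4,5,6,7}→20  {2,3,4,6,7}→7  {2,4,5,6,7}→10  {3,4,5,6,7}→25
  6 left: {0,2,3,4,6,7}→12  {0,3,4,5,6,7}→30  {1,2,4,5,6,7}→30  {1,3,4,5,6,7}→75  {2,3,4,5,6,7}→42
  placing 0:a first → 147 extensions
  placing 1:b first → 84 extensions
  placing 2:f first → 105 extensions
total linear extensions = 336

336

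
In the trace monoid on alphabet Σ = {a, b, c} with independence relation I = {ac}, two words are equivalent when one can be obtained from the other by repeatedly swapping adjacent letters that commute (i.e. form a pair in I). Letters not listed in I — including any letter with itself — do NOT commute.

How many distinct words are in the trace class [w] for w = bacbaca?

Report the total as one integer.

6

#0=b has no predecessor
#1=a depends on [0:b]
#2=c depends on [0:b]
#3=b depends on [1:a, 2:c]
#4=a depends on [3:b]
#5=c depends on [3:b]
#6=a depends on [4:a]
sources: [0:b]
N(rest) = Σ N(rest − s) over sources s of rest; N(one piece) = 1:
  size 1 → [5]=1  [6]=1
  size 2 → [4,6]=1  [5,6]=2
  size 3 → [4,5,6]=3
  size 4 → [3,4,5,6]=3
  size 5 → [1,3,4,5,6]=3  [2,3,4,5,6]=3
  first=0(b) contributes 6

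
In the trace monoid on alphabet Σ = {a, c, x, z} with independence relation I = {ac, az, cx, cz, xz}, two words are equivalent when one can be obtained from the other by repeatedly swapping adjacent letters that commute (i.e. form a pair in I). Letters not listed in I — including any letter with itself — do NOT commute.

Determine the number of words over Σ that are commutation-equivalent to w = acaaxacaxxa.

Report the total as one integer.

55

drop 0:a onto floor
drop 1:c onto floor
drop 2:a onto {0:a}
drop 3:a onto {2:a}
drop 4:x onto {3:a}
drop 5:a onto {4:x}
drop 6:c onto {1:c}
drop 7:a onto {5:a}
drop 8:x onto {7:a}
drop 9:x onto {8:x}
drop 10:a onto {9:x}
ground layer = {0:a, 1:c}
drop-orders for the pieces not yet dropped (sum over which currently-grounded one goes next):
  1 to go: {6} 1  {10} 1
  2 to go: {1,6} 1  {6,10} 2  {9,10} 1
  3 to go: {1,6,10} 3  {6,9,10} 3  {8,9,10} 1
  4 to go: {1,6,9,10} 6  {6,8,9,10} 4  {7,8,9,10} 1
  5 to go: {1,6,8,9,10} 10  {5,7,8,9,10} 1  {6,7,8,9,10} 5
  6 to go: {1,6,7,8,9,10} 15  {4,5,7,8,9,10} 1  {5,6,7,8,9,10} 6
  7 to go: {1,5,6,7,8,9,10} 21  {3,4,5,7,8,9,10} 1  {4,5,6,7,8,9,10} 7
  8 to go: {1,4,5,6,7,8,9,10} 28  {2,3,4,5,7,8,9,10} 1  {3,4,5,6,7,8,9,10} 8
  9 to go: {0,2,3,4,5,7,8,9,10} 1  {1,3,4,5,6,7,8,9,10} 36  {2,3,4,5,6,7,8,9,10} 9
  if 0:a drops first: 45 orders
  if 1:c drops first: 10 orders
heap linearizations: 55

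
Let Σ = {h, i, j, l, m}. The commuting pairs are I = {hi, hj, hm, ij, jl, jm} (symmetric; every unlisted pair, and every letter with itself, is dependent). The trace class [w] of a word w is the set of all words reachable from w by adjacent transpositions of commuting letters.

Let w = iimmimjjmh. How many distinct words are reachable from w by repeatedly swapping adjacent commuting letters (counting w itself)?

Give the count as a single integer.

360

drop 0:i onto floor
drop 1:i onto {0:i}
drop 2:m onto {1:i}
drop 3:m onto {2:m}
drop 4:i onto {3:m}
drop 5:m onto {4:i}
drop 6:j onto floor
drop 7:j onto {6:j}
drop 8:m onto {5:m}
drop 9:h onto floor
ground layer = {0:i, 6:j, 9:h}
drop-orders for the pieces not yet dropped (sum over which currently-grounded one goes next):
  1 to go: {7} 1  {8} 1  {9} 1
  2 to go: {5,8} 1  {6,7} 1  {7,8} 2  {7,9} 2  {8,9} 2
  3 to go: {4,5,8} 1  {5,7,8} 3  {5,8,9} 3  {6,7,8} 3  {6,7,9} 3  {7,8,9} 6
  4 to go: {3,4,5,8} 1  {4,5,7,8} 4  {4,5,8,9} 4  {5,6,7,8} 6  {5,7,8,9} 12  {6,7,8,9} 12
  5 to go: {2,3,4,5,8} 1  {3,4,5,7,8} 5  {3,4,5,8,9} 5  {4,5,6,7,8} 10  {4,5,7,8,9} 20  {5,6,7,8,9} 30
  6 to go: {1,2,3,4,5,8} 1  {2,3,4,5,7,8} 6  {2,3,4,5,8,9} 6  {3,4,5,6,7,8} 15  {3,4,5,7,8,9} 30  {4,5,6,7,8,9} 60
  7 to go: {0,1,2,3,4,5,8} 1  {1,2,3,4,5,7,8} 7  {1,2,3,4,5,8,9} 7  {2,3,4,5,6,7,8} 21  {2,3,4,5,7,8,9} 42  {3,4,5,6,7,8,9} 105
  8 to go: {0,1,2,3,4,5,7,8} 8  {0,1,2,3,4,5,8,9} 8  {1,2,3,4,5,6,7,8} 28  {1,2,3,4,5,7,8,9} 56  {2,3,4,5,6,7,8,9} 168
  if 0:i drops first: 252 orders
  if 6:j drops first: 72 orders
  if 9:h drops first: 36 orders
heap linearizations: 360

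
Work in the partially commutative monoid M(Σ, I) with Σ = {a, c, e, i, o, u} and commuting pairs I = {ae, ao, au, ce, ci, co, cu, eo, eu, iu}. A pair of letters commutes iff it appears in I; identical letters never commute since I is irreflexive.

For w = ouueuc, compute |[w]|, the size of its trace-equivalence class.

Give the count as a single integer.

30

drop 0:o onto floor
drop 1:u onto {0:o}
drop 2:u onto {1:u}
drop 3:e onto floor
drop 4:u onto {2:u}
drop 5:c onto floor
ground layer = {0:o, 3:e, 5:c}
drop-orders for the pieces not yet dropped (sum over which currently-grounded one goes next):
  1 to go: {3} 1  {4} 1  {5} 1
  2 to go: {2,4} 1  {3,4} 2  {3,5} 2  {4,5} 2
  3 to go: {1,2,4} 1  {2,3,4} 3  {2,4,5} 3  {3,4,5} 6
  4 to go: {0,1,2,4} 1  {1,2,3,4} 4  {1,2,4,5} 4  {2,3,4,5} 12
  if 0:o drops first: 20 orders
  if 3:e drops first: 5 orders
  if 5:c drops first: 5 orders
heap linearizations: 30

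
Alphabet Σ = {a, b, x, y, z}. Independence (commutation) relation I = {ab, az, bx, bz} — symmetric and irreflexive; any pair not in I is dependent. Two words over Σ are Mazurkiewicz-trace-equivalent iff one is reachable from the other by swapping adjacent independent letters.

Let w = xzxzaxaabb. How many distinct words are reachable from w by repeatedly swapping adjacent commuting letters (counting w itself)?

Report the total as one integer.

90

piece 0:x — minimal
piece 1:z rests on {0:x}
piece 2:x rests on {1:z}
piece 3:z rests on {2:x}
piece 4:a rests on {2:x}
piece 5:x rests on {3:z, 4:a}
piece 6:a rests on {5:x}
piece 7:a rests on {6:a}
piece 8:b — minimal
piece 9:b rests on {8:b}
minimal pieces: {0:x, 8:b}
ways to finish when only these pieces remain (= sum over removing one remaining piece with nothing left below it):
  1 left: {7}→1  {9}→1
  2 left: {6,7}→1  {7,9}→2  {8,9}→1
  3 left: {5,6,7}→1  {6,7,9}→3  {7,8,9}→3
  4 left: {3,5,6,7}→1  {4,5,6,7}→1  {5,6,7,9}→4  {6,7,8,9}→6
  5 left: {3,4,5,6,7}→2  {3,5,6,7,9}→5  {4,5,6,7,9}→5  {5,6,7,8,9}→10
  6 left: {2,3,4,5,6,7}→2  {3,4,5,6,7,9}→12  {3,5,6,7,8,9}→15  {4,5,6,7,8,9}→15
  7 left: {1,2,3,4,5,6,7}→2  {2,3,4,5,6,7,9}→14  {3,4,5,6,7,8,9}→42
  8 left: {0,1,2,3,4,5,6,7}→2  {1,2,3,4,5,6,7,9}→16  {2,3,4,5,6,7,8,9}→56
  placing 0:x first → 72 extensions
  placing 8:b first → 18 extensions
total linear extensions = 90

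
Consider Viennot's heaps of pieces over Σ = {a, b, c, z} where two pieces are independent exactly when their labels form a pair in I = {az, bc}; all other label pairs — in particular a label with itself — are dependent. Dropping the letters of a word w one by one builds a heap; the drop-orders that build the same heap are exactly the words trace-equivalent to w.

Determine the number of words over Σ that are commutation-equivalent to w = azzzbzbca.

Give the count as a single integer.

#0=a has no predecessor
#1=z has no predecessor
#2=z depends on [1:z]
#3=z depends on [2:z]
#4=b depends on [0:a, 3:z]
#5=z depends on [4:b]
#6=b depends on [5:z]
#7=c depends on [5:z]
#8=a depends on [6:b, 7:c]
sources: [0:a, 1:z]
N(rest) = Σ N(rest − s) over sources s of rest; N(one piece) = 1:
  size 1 → [8]=1
  size 2 → [6,8]=1  [7,8]=1
  size 3 → [6,7,8]=2
  size 4 → [5,6,7,8]=2
  size 5 → [4,5,6,7,8]=2
  size 6 → [0,4,5,6,7,8]=2  [3,4,5,6,7,8]=2
  size 7 → [0,3,4,5,6,7,8]=4  [2,3,4,5,6,7,8]=2
  first=0(a) contributes 2
  first=1(z) contributes 6
|[w]| = 8

8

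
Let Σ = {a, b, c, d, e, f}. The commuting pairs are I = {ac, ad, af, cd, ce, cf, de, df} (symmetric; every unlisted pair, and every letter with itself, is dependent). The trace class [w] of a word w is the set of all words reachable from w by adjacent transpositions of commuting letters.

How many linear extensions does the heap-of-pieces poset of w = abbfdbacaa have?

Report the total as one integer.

drop 0:a onto floor
drop 1:b onto {0:a}
drop 2:b onto {1:b}
drop 3:f onto {2:b}
drop 4:d onto {2:b}
drop 5:b onto {3:f, 4:d}
drop 6:a onto {5:b}
drop 7:c onto {5:b}
drop 8:a onto {6:a}
drop 9:a onto {8:a}
ground layer = {0:a}
drop-orders for the pieces not yet dropped (sum over which currently-grounded one goes next):
  1 to go: {7} 1  {9} 1
  2 to go: {7,9} 2  {8,9} 1
  3 to go: {6,8,9} 1  {7,8,9} 3
  4 to go: {6,7,8,9} 4
  5 to go: {5,6,7,8,9} 4
  6 to go: {3,5,6,7,8,9} 4  {4,5,6,7,8,9} 4
  7 to go: {3,4,5,6,7,8,9} 8
  8 to go: {2,3,4,5,6,7,8,9} 8
  if 0:a drops first: 8 orders

8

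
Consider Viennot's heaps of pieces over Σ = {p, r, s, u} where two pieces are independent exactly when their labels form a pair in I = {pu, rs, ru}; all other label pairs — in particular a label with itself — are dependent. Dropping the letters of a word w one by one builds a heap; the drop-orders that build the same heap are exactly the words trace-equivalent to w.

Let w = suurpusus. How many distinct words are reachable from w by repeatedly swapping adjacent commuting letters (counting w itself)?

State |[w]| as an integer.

14

0(s) covers ∅
1(u) covers 0:s
2(u) covers 1:u
3(r) covers ∅
4(p) covers 0:s, 3:r
5(u) covers 2:u
6(s) covers 4:p, 5:u
7(u) covers 6:s
8(s) covers 7:u
floor of heap: 0:s, 3:r
completions by unplaced set U, small U first (add the entries for U minus each lowest piece of U):
  |U|=1: {8}:1
  |U|=2: {7,8}:1
  |U|=3: {6,7,8}:1
  |U|=4: {4,6,7,8}:1  {5,6,7,8}:1
  |U|=5: {2,5,6,7,8}:1  {3,4,6,7,8}:1  {4,5,6,7,8}:2
  |U|=6: {1,2,5,6,7,8}:1  {2,4,5,6,7,8}:3  {3,4,5,6,7,8}:3
  |U|=7: {1,2,4,5,6,7,8}:4  {2,3,4,5,6,7,8}:6
  start at 0(s): 10
  start at 3(r): 4
sum over floor = 14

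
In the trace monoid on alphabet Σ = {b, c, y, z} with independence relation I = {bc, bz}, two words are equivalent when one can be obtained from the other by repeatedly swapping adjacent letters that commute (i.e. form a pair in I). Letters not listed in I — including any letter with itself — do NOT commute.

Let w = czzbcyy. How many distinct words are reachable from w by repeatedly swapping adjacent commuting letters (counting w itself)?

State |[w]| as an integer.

0(c) covers ∅
1(z) covers 0:c
2(z) covers 1:z
3(b) covers ∅
4(c) covers 2:z
5(y) covers 3:b, 4:c
6(y) covers 5:y
floor of heap: 0:c, 3:b
completions by unplaced set U, small U first (add the entries for U minus each lowest piece of U):
  |U|=1: {6}:1
  |U|=2: {5,6}:1
  |U|=3: {3,5,6}:1  {4,5,6}:1
  |U|=4: {2,4,5,6}:1  {3,4,5,6}:2
  |U|=5: {1,2,4,5,6}:1  {2,3,4,5,6}:3
  start at 0(c): 4
  start at 3(b): 1
sum over floor = 5

5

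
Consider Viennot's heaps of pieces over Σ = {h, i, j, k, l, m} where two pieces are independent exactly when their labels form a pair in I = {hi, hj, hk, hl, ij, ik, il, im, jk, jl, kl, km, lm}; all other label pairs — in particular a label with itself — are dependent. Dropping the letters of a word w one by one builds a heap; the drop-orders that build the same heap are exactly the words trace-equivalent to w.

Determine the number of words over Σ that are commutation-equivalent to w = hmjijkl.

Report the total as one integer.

210

drop 0:h onto floor
drop 1:m onto {0:h}
drop 2:j onto {1:m}
drop 3:i onto floor
drop 4:j onto {2:j}
drop 5:k onto floor
drop 6:l onto floor
ground layer = {0:h, 3:i, 5:k, 6:l}
drop-orders for the pieces not yet dropped (sum over which currently-grounded one goes next):
  1 to go: {3} 1  {4} 1  {5} 1  {6} 1
  2 to go: {2,4} 1  {3,4} 2  {3,5} 2  {3,6} 2  {4,5} 2  {4,6} 2  {5,6} 2
  3 to go: {1,2,4} 1  {2,3,4} 3  {2,4,5} 3  {2,4,6} 3  {3,4,5} 6  {3,4,6} 6  {3,5,6} 6  {4,5,6} 6
  4 to go: {0,1,2,4} 1  {1,2,3,4} 4  {1,2,4,5} 4  {1,2,4,6} 4  {2,3,4,5} 12  {2,3,4,6} 12  {2,4,5,6} 12  {3,4,5,6} 24
  5 to go: {0,1,2,3,4} 5  {0,1,2,4,5} 5  {0,1,2,4,6} 5  {1,2,3,4,5} 20  {1,2,3,4,6} 20  {1,2,4,5,6} 20  {2,3,4,5,6} 60
  if 0:h drops first: 120 orders
  if 3:i drops first: 30 orders
  if 5:k drops first: 30 orders
  if 6:l drops first: 30 orders
heap linearizations: 210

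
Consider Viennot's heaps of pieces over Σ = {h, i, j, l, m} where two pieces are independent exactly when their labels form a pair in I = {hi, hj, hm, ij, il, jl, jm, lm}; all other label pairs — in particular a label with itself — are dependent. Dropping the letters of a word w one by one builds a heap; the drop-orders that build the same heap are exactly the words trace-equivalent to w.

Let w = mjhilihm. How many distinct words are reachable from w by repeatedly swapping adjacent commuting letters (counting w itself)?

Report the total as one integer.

drop 0:m onto floor
drop 1:j onto floor
drop 2:h onto floor
drop 3:i onto {0:m}
drop 4:l onto {2:h}
drop 5:i onto {3:i}
drop 6:h onto {4:l}
drop 7:m onto {5:i}
ground layer = {0:m, 1:j, 2:h}
drop-orders for the pieces not yet dropped (sum over which currently-grounded one goes next):
  1 to go: {1} 1  {6} 1  {7} 1
  2 to go: {1,6} 2  {1,7} 2  {4,6} 1  {5,7} 1  {6,7} 2
  3 to go: {1,4,6} 3  {1,5,7} 3  {1,6,7} 6  {2,4,6} 1  {3,5,7} 1  {4,6,7} 3  {5,6,7} 3
  4 to go: {0,3,5,7} 1  {1,2,4,6} 4  {1,3,5,7} 4  {1,4,6,7} 12  {1,5,6,7} 12  {2,4,6,7} 4  {3,5,6,7} 4  {4,5,6,7} 6
  5 to go: {0,1,3,5,7} 5  {0,3,5,6,7} 5  {1,2,4,6,7} 20  {1,3,5,6,7} 20  {1,4,5,6,7} 30  {2,4,5,6,7} 10  {3,4,5,6,7} 10
  6 to go: {0,1,3,5,6,7} 30  {0,3,4,5,6,7} 15  {1,2,4,5,6,7} 60  {1,3,4,5,6,7} 60  {2,3,4,5,6,7} 20
  if 0:m drops first: 140 orders
  if 1:j drops first: 35 orders
  if 2:h drops first: 105 orders
heap linearizations: 280

280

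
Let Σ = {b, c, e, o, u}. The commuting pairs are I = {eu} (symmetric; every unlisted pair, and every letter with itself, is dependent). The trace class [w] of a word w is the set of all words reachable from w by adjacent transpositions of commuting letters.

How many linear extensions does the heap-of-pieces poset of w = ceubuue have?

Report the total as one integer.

#0=c has no predecessor
#1=e depends on [0:c]
#2=u depends on [0:c]
#3=b depends on [1:e, 2:u]
#4=u depends on [3:b]
#5=u depends on [4:u]
#6=e depends on [3:b]
sources: [0:c]
N(rest) = Σ N(rest − s) over sources s of rest; N(one piece) = 1:
  size 1 → [5]=1  [6]=1
  size 2 → [4,5]=1  [5,6]=2
  size 3 → [4,5,6]=3
  size 4 → [3,4,5,6]=3
  size 5 → [1,3,4,5,6]=3  [2,3,4,5,6]=3
  first=0(c) contributes 6

6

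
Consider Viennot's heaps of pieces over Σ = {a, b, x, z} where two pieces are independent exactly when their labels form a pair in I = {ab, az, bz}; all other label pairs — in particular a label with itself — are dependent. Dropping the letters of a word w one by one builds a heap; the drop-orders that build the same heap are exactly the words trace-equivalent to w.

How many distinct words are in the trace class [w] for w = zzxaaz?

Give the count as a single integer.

3

drop 0:z onto floor
drop 1:z onto {0:z}
drop 2:x onto {1:z}
drop 3:a onto {2:x}
drop 4:a onto {3:a}
drop 5:z onto {2:x}
ground layer = {0:z}
drop-orders for the pieces not yet dropped (sum over which currently-grounded one goes next):
  1 to go: {4} 1  {5} 1
  2 to go: {3,4} 1  {4,5} 2
  3 to go: {3,4,5} 3
  4 to go: {2,3,4,5} 3
  if 0:z drops first: 3 orders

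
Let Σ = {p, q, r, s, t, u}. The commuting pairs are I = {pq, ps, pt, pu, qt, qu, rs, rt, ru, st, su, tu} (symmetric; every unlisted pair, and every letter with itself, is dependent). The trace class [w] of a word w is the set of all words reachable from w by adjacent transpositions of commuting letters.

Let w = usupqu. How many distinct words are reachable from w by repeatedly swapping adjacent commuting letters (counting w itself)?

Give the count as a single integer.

60

drop 0:u onto floor
drop 1:s onto floor
drop 2:u onto {0:u}
drop 3:p onto floor
drop 4:q onto {1:s}
drop 5:u onto {2:u}
ground layer = {0:u, 1:s, 3:p}
drop-orders for the pieces not yet dropped (sum over which currently-grounded one goes next):
  1 to go: {3} 1  {4} 1  {5} 1
  2 to go: {1,4} 1  {2,5} 1  {3,4} 2  {3,5} 2  {4,5} 2
  3 to go: {0,2,5} 1  {1,3,4} 3  {1,4,5} 3  {2,3,5} 3  {2,4,5} 3  {3,4,5} 6
  4 to go: {0,2,3,5} 4  {0,2,4,5} 4  {1,2,4,5} 6  {1,3,4,5} 12  {2,3,4,5} 12
  if 0:u drops first: 30 orders
  if 1:s drops first: 20 orders
  if 3:p drops first: 10 orders
heap linearizations: 60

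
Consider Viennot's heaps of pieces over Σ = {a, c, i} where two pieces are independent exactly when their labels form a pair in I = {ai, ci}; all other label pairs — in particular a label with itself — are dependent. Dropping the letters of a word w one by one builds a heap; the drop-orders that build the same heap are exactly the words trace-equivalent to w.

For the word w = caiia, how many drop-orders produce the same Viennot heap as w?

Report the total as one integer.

0(c) covers ∅
1(a) covers 0:c
2(i) covers ∅
3(i) covers 2:i
4(a) covers 1:a
floor of heap: 0:c, 2:i
completions by unplaced set U, small U first (add the entries for U minus each lowest piece of U):
  |U|=1: {3}:1  {4}:1
  |U|=2: {1,4}:1  {2,3}:1  {3,4}:2
  |U|=3: {0,1,4}:1  {1,3,4}:3  {2,3,4}:3
  start at 0(c): 6
  start at 2(i): 4
sum over floor = 10

10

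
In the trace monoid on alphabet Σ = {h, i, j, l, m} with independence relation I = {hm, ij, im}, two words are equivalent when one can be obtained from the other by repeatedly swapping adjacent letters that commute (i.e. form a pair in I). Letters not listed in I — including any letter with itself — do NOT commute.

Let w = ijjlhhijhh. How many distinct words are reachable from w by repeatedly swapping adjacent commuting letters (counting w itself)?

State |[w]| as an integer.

6

0(i) covers ∅
1(j) covers ∅
2(j) covers 1:j
3(l) covers 0:i, 2:j
4(h) covers 3:l
5(h) covers 4:h
6(i) covers 5:h
7(j) covers 5:h
8(h) covers 6:i, 7:j
9(h) covers 8:h
floor of heap: 0:i, 1:j
completions by unplaced set U, small U first (add the entries for U minus each lowest piece of U):
  |U|=1: {9}:1
  |U|=2: {8,9}:1
  |U|=3: {6,8,9}:1  {7,8,9}:1
  |U|=4: {6,7,8,9}:2
  |U|=5: {5,6,7,8,9}:2
  |U|=6: {4,5,6,7,8,9}:2
  |U|=7: {3,4,5,6,7,8,9}:2
  |U|=8: {0,3,4,5,6,7,8,9}:2  {2,3,4,5,6,7,8,9}:2
  start at 0(i): 2
  start at 1(j): 4
sum over floor = 6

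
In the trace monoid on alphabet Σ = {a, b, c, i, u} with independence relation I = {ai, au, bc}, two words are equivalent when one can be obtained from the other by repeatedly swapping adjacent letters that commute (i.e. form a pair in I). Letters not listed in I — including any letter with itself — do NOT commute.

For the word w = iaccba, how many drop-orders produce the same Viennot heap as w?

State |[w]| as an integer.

0(i) covers ∅
1(a) covers ∅
2(c) covers 0:i, 1:a
3(c) covers 2:c
4(b) covers 0:i, 1:a
5(a) covers 3:c, 4:b
floor of heap: 0:i, 1:a
completions by unplaced set U, small U first (add the entries for U minus each lowest piece of U):
  |U|=1: {5}:1
  |U|=2: {3,5}:1  {4,5}:1
  |U|=3: {2,3,5}:1  {3,4,5}:2
  |U|=4: {2,3,4,5}:3
  start at 0(i): 3
  start at 1(a): 3
sum over floor = 6

6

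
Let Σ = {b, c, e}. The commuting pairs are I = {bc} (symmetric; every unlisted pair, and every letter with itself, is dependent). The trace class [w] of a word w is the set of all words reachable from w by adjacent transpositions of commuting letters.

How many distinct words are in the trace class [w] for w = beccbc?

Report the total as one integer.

4

piece 0:b — minimal
piece 1:e rests on {0:b}
piece 2:c rests on {1:e}
piece 3:c rests on {2:c}
piece 4:b rests on {1:e}
piece 5:c rests on {3:c}
minimal pieces: {0:b}
ways to finish when only these pieces remain (= sum over removing one remaining piece with nothing left below it):
  1 left: {4}→1  {5}→1
  2 left: {3,5}→1  {4,5}→2
  3 left: {2,3,5}→1  {3,4,5}→3
  4 left: {2,3,4,5}→4
  placing 0:b first → 4 extensions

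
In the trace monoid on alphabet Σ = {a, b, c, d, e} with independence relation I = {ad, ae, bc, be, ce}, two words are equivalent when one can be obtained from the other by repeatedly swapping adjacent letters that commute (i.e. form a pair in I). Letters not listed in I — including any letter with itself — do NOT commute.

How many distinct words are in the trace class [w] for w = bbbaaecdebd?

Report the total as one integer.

14

#0=b has no predecessor
#1=b depends on [0:b]
#2=b depends on [1:b]
#3=a depends on [2:b]
#4=a depends on [3:a]
#5=e has no predecessor
#6=c depends on [4:a]
#7=d depends on [5:e, 6:c]
#8=e depends on [7:d]
#9=b depends on [7:d]
#10=d depends on [8:e, 9:b]
sources: [0:b, 5:e]
N(rest) = Σ N(rest − s) over sources s of rest; N(one piece) = 1:
  size 1 → [10]=1
  size 2 → [8,10]=1  [9,10]=1
  size 3 → [8,9,10]=2
  size 4 → [7,8,9,10]=2
  size 5 → [5,7,8,9,10]=2  [6,7,8,9,10]=2
  size 6 → [4,6,7,8,9,10]=2  [5,6,7,8,9,10]=4
  size 7 → [3,4,6,7,8,9,10]=2  [4,5,6,7,8,9,10]=6
  size 8 → [2,3,4,6,7,8,9,10]=2  [3,4,5,6,7,8,9,10]=8
  size 9 → [1,2,3,4,6,7,8,9,10]=2  [2,3,4,5,6,7,8,9,10]=10
  first=0(b) contributes 12
  first=5(e) contributes 2
|[w]| = 14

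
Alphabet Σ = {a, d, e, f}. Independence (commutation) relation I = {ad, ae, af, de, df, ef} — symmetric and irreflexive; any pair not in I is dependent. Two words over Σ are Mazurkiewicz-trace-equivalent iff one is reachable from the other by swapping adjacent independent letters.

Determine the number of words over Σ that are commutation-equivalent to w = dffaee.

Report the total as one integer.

#0=d has no predecessor
#1=f has no predecessor
#2=f depends on [1:f]
#3=a has no predecessor
#4=e has no predecessor
#5=e depends on [4:e]
sources: [0:d, 1:f, 3:a, 4:e]
N(rest) = Σ N(rest − s) over sources s of rest; N(one piece) = 1:
  size 1 → [0]=1  [2]=1  [3]=1  [5]=1
  size 2 → [0,2]=2  [0,3]=2  [0,5]=2  [1,2]=1  [2,3]=2  [2,5]=2  [3,5]=2  [4,5]=1
  size 3 → [0,1,2]=3  [0,2,3]=6  [0,2,5]=6  [0,3,5]=6  [0,4,5]=3  [1,2,3]=3  [1,2,5]=3  [2,3,5]=6  [2,4,5]=3  [3,4,5]=3
  size 4 → [0,1,2,3]=12  [0,1,2,5]=12  [0,2,3,5]=24  [0,2,4,5]=12  [0,3,4,5]=12  [1,2,3,5]=12  [1,2,4,5]=6  [2,3,4,5]=12
  first=0(d) contributes 30
  first=1(f) contributes 60
  first=3(a) contributes 30
  first=4(e) contributes 60
|[w]| = 180

180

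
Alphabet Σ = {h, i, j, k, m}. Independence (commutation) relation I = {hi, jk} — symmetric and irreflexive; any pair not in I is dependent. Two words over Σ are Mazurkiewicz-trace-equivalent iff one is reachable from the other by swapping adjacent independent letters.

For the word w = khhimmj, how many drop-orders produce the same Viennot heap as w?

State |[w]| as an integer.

drop 0:k onto floor
drop 1:h onto {0:k}
drop 2:h onto {1:h}
drop 3:i onto {0:k}
drop 4:m onto {2:h, 3:i}
drop 5:m onto {4:m}
drop 6:j onto {5:m}
ground layer = {0:k}
drop-orders for the pieces not yet dropped (sum over which currently-grounded one goes next):
  1 to go: {6} 1
  2 to go: {5,6} 1
  3 to go: {4,5,6} 1
  4 to go: {2,4,5,6} 1  {3,4,5,6} 1
  5 to go: {1,2,4,5,6} 1  {2,3,4,5,6} 2
  if 0:k drops first: 3 orders

3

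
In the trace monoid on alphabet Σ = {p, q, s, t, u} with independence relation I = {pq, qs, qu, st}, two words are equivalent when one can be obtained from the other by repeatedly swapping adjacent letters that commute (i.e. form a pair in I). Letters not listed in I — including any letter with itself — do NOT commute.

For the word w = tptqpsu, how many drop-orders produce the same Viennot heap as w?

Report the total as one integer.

#0=t has no predecessor
#1=p depends on [0:t]
#2=t depends on [1:p]
#3=q depends on [2:t]
#4=p depends on [2:t]
#5=s depends on [4:p]
#6=u depends on [5:s]
sources: [0:t]
N(rest) = Σ N(rest − s) over sources s of rest; N(one piece) = 1:
  size 1 → [3]=1  [6]=1
  size 2 → [3,6]=2  [5,6]=1
  size 3 → [3,5,6]=3  [4,5,6]=1
  size 4 → [3,4,5,6]=4
  size 5 → [2,3,4,5,6]=4
  first=0(t) contributes 4

4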